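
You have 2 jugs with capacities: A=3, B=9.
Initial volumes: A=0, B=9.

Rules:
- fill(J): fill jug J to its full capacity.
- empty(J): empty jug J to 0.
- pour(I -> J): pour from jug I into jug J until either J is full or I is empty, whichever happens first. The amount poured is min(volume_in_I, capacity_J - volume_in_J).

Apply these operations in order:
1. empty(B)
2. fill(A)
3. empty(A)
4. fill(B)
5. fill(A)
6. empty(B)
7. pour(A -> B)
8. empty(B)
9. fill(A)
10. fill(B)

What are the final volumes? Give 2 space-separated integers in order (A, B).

Step 1: empty(B) -> (A=0 B=0)
Step 2: fill(A) -> (A=3 B=0)
Step 3: empty(A) -> (A=0 B=0)
Step 4: fill(B) -> (A=0 B=9)
Step 5: fill(A) -> (A=3 B=9)
Step 6: empty(B) -> (A=3 B=0)
Step 7: pour(A -> B) -> (A=0 B=3)
Step 8: empty(B) -> (A=0 B=0)
Step 9: fill(A) -> (A=3 B=0)
Step 10: fill(B) -> (A=3 B=9)

Answer: 3 9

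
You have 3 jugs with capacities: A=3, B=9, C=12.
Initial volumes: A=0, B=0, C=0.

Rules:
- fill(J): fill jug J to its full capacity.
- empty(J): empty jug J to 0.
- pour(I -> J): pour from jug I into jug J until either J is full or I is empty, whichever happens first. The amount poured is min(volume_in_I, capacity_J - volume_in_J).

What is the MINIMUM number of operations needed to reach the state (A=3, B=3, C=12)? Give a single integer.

BFS from (A=0, B=0, C=0). One shortest path:
  1. fill(A) -> (A=3 B=0 C=0)
  2. fill(C) -> (A=3 B=0 C=12)
  3. pour(A -> B) -> (A=0 B=3 C=12)
  4. fill(A) -> (A=3 B=3 C=12)
Reached target in 4 moves.

Answer: 4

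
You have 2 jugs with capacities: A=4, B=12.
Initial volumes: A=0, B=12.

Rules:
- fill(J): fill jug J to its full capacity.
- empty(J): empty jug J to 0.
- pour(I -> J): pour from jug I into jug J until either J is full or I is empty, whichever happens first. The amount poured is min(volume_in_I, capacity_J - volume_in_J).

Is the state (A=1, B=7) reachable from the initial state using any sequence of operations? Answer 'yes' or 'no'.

Answer: no

Derivation:
BFS explored all 8 reachable states.
Reachable set includes: (0,0), (0,4), (0,8), (0,12), (4,0), (4,4), (4,8), (4,12)
Target (A=1, B=7) not in reachable set → no.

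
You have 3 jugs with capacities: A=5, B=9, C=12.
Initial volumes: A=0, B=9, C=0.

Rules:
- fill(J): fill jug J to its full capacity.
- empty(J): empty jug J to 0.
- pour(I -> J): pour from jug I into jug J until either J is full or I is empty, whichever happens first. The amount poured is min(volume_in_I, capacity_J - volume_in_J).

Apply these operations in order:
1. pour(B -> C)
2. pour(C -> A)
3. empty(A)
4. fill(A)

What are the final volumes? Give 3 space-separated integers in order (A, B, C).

Step 1: pour(B -> C) -> (A=0 B=0 C=9)
Step 2: pour(C -> A) -> (A=5 B=0 C=4)
Step 3: empty(A) -> (A=0 B=0 C=4)
Step 4: fill(A) -> (A=5 B=0 C=4)

Answer: 5 0 4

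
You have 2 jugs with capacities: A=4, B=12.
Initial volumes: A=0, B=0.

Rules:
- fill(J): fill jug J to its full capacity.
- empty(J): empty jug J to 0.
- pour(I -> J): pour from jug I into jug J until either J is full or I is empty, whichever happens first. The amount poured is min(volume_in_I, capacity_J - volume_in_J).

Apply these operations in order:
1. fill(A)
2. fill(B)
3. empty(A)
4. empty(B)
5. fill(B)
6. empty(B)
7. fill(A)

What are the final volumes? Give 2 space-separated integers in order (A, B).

Answer: 4 0

Derivation:
Step 1: fill(A) -> (A=4 B=0)
Step 2: fill(B) -> (A=4 B=12)
Step 3: empty(A) -> (A=0 B=12)
Step 4: empty(B) -> (A=0 B=0)
Step 5: fill(B) -> (A=0 B=12)
Step 6: empty(B) -> (A=0 B=0)
Step 7: fill(A) -> (A=4 B=0)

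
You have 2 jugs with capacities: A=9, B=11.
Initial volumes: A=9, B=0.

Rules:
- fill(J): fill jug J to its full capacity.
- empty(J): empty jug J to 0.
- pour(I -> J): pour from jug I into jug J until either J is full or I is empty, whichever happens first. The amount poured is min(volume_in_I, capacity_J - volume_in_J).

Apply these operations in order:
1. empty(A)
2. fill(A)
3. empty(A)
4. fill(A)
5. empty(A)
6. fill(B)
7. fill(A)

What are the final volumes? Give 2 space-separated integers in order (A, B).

Answer: 9 11

Derivation:
Step 1: empty(A) -> (A=0 B=0)
Step 2: fill(A) -> (A=9 B=0)
Step 3: empty(A) -> (A=0 B=0)
Step 4: fill(A) -> (A=9 B=0)
Step 5: empty(A) -> (A=0 B=0)
Step 6: fill(B) -> (A=0 B=11)
Step 7: fill(A) -> (A=9 B=11)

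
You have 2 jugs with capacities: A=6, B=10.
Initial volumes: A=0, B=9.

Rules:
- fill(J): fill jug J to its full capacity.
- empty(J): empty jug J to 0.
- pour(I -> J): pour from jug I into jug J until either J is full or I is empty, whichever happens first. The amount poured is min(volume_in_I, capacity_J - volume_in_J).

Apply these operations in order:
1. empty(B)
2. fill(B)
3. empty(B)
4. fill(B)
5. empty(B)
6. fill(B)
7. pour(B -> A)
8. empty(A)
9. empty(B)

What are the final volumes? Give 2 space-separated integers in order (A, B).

Answer: 0 0

Derivation:
Step 1: empty(B) -> (A=0 B=0)
Step 2: fill(B) -> (A=0 B=10)
Step 3: empty(B) -> (A=0 B=0)
Step 4: fill(B) -> (A=0 B=10)
Step 5: empty(B) -> (A=0 B=0)
Step 6: fill(B) -> (A=0 B=10)
Step 7: pour(B -> A) -> (A=6 B=4)
Step 8: empty(A) -> (A=0 B=4)
Step 9: empty(B) -> (A=0 B=0)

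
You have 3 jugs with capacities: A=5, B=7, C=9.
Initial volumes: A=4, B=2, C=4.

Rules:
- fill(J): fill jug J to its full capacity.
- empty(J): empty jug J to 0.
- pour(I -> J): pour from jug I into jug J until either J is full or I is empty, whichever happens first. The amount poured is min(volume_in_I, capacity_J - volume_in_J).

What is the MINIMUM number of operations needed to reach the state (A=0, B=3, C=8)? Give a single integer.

BFS from (A=4, B=2, C=4). One shortest path:
  1. fill(A) -> (A=5 B=2 C=4)
  2. pour(B -> C) -> (A=5 B=0 C=6)
  3. pour(A -> B) -> (A=0 B=5 C=6)
  4. pour(C -> A) -> (A=5 B=5 C=1)
  5. pour(A -> B) -> (A=3 B=7 C=1)
  6. pour(B -> C) -> (A=3 B=0 C=8)
  7. pour(A -> B) -> (A=0 B=3 C=8)
Reached target in 7 moves.

Answer: 7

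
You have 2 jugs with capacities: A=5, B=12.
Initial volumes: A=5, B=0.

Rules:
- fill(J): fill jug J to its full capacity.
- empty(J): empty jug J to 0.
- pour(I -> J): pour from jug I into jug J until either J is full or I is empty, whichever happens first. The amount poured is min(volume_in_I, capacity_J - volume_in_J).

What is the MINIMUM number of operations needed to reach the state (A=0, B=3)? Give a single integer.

BFS from (A=5, B=0). One shortest path:
  1. pour(A -> B) -> (A=0 B=5)
  2. fill(A) -> (A=5 B=5)
  3. pour(A -> B) -> (A=0 B=10)
  4. fill(A) -> (A=5 B=10)
  5. pour(A -> B) -> (A=3 B=12)
  6. empty(B) -> (A=3 B=0)
  7. pour(A -> B) -> (A=0 B=3)
Reached target in 7 moves.

Answer: 7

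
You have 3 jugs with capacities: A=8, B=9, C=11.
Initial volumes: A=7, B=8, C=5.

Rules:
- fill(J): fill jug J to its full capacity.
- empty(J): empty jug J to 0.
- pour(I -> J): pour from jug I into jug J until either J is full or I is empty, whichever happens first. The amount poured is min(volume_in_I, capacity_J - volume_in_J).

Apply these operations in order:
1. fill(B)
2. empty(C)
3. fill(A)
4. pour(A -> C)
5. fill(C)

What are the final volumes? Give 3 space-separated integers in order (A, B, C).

Answer: 0 9 11

Derivation:
Step 1: fill(B) -> (A=7 B=9 C=5)
Step 2: empty(C) -> (A=7 B=9 C=0)
Step 3: fill(A) -> (A=8 B=9 C=0)
Step 4: pour(A -> C) -> (A=0 B=9 C=8)
Step 5: fill(C) -> (A=0 B=9 C=11)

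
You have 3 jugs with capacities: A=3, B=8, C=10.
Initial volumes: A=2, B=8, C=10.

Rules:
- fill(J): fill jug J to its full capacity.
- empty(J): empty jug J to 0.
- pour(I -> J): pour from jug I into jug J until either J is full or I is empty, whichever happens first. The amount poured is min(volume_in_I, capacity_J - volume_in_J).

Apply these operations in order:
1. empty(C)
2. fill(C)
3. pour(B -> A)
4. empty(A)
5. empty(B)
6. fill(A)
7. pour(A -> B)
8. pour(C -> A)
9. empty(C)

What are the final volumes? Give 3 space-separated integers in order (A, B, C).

Answer: 3 3 0

Derivation:
Step 1: empty(C) -> (A=2 B=8 C=0)
Step 2: fill(C) -> (A=2 B=8 C=10)
Step 3: pour(B -> A) -> (A=3 B=7 C=10)
Step 4: empty(A) -> (A=0 B=7 C=10)
Step 5: empty(B) -> (A=0 B=0 C=10)
Step 6: fill(A) -> (A=3 B=0 C=10)
Step 7: pour(A -> B) -> (A=0 B=3 C=10)
Step 8: pour(C -> A) -> (A=3 B=3 C=7)
Step 9: empty(C) -> (A=3 B=3 C=0)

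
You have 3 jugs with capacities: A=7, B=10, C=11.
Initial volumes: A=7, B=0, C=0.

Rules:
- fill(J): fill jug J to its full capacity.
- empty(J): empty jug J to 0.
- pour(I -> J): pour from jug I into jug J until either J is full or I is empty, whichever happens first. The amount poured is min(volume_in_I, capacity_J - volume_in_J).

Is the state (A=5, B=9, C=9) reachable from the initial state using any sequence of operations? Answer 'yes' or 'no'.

BFS explored all 516 reachable states.
Reachable set includes: (0,0,0), (0,0,1), (0,0,2), (0,0,3), (0,0,4), (0,0,5), (0,0,6), (0,0,7), (0,0,8), (0,0,9), (0,0,10), (0,0,11) ...
Target (A=5, B=9, C=9) not in reachable set → no.

Answer: no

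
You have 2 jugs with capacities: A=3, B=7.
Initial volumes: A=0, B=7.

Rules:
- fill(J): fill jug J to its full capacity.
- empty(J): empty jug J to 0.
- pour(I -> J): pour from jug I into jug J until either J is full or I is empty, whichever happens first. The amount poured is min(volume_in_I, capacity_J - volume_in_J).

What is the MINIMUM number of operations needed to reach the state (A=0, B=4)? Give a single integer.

BFS from (A=0, B=7). One shortest path:
  1. pour(B -> A) -> (A=3 B=4)
  2. empty(A) -> (A=0 B=4)
Reached target in 2 moves.

Answer: 2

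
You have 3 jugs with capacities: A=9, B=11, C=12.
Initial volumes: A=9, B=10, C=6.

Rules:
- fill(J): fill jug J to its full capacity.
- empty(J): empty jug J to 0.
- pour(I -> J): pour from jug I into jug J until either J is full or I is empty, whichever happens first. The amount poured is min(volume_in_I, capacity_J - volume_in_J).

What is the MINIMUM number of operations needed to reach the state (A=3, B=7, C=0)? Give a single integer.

BFS from (A=9, B=10, C=6). One shortest path:
  1. empty(C) -> (A=9 B=10 C=0)
  2. pour(A -> C) -> (A=0 B=10 C=9)
  3. pour(B -> C) -> (A=0 B=7 C=12)
  4. pour(C -> A) -> (A=9 B=7 C=3)
  5. empty(A) -> (A=0 B=7 C=3)
  6. pour(C -> A) -> (A=3 B=7 C=0)
Reached target in 6 moves.

Answer: 6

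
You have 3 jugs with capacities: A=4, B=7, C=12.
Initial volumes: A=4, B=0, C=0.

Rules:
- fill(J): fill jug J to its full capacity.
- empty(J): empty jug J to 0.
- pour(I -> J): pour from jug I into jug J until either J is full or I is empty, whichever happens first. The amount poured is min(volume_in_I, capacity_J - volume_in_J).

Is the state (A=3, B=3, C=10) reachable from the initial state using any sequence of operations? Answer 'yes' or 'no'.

BFS explored all 322 reachable states.
Reachable set includes: (0,0,0), (0,0,1), (0,0,2), (0,0,3), (0,0,4), (0,0,5), (0,0,6), (0,0,7), (0,0,8), (0,0,9), (0,0,10), (0,0,11) ...
Target (A=3, B=3, C=10) not in reachable set → no.

Answer: no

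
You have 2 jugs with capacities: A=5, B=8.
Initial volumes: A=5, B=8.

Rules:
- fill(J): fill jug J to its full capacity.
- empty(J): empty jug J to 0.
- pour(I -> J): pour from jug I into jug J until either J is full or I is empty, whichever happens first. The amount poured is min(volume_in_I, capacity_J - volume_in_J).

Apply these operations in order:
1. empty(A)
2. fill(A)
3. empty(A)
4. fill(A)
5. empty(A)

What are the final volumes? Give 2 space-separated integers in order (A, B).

Answer: 0 8

Derivation:
Step 1: empty(A) -> (A=0 B=8)
Step 2: fill(A) -> (A=5 B=8)
Step 3: empty(A) -> (A=0 B=8)
Step 4: fill(A) -> (A=5 B=8)
Step 5: empty(A) -> (A=0 B=8)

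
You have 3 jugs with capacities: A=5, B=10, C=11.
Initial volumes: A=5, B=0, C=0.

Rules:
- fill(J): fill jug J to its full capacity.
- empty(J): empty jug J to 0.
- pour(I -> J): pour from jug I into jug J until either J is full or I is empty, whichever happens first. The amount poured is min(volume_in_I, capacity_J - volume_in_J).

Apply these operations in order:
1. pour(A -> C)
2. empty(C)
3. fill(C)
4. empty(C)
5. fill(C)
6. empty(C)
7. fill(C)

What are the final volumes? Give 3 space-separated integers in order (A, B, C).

Answer: 0 0 11

Derivation:
Step 1: pour(A -> C) -> (A=0 B=0 C=5)
Step 2: empty(C) -> (A=0 B=0 C=0)
Step 3: fill(C) -> (A=0 B=0 C=11)
Step 4: empty(C) -> (A=0 B=0 C=0)
Step 5: fill(C) -> (A=0 B=0 C=11)
Step 6: empty(C) -> (A=0 B=0 C=0)
Step 7: fill(C) -> (A=0 B=0 C=11)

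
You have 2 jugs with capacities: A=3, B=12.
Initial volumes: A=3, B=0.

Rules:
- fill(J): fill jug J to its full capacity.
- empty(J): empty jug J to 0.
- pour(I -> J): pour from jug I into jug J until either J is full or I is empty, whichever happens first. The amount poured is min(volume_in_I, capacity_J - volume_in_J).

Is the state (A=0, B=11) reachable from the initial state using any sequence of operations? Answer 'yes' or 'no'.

BFS explored all 10 reachable states.
Reachable set includes: (0,0), (0,3), (0,6), (0,9), (0,12), (3,0), (3,3), (3,6), (3,9), (3,12)
Target (A=0, B=11) not in reachable set → no.

Answer: no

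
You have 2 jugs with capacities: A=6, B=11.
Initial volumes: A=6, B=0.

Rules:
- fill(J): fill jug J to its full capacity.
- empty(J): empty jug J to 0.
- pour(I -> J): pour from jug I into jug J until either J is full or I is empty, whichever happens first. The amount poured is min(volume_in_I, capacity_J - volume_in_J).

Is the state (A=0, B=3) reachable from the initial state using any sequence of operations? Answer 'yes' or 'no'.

Answer: yes

Derivation:
BFS from (A=6, B=0):
  1. empty(A) -> (A=0 B=0)
  2. fill(B) -> (A=0 B=11)
  3. pour(B -> A) -> (A=6 B=5)
  4. empty(A) -> (A=0 B=5)
  5. pour(B -> A) -> (A=5 B=0)
  6. fill(B) -> (A=5 B=11)
  7. pour(B -> A) -> (A=6 B=10)
  8. empty(A) -> (A=0 B=10)
  9. pour(B -> A) -> (A=6 B=4)
  10. empty(A) -> (A=0 B=4)
  11. pour(B -> A) -> (A=4 B=0)
  12. fill(B) -> (A=4 B=11)
  13. pour(B -> A) -> (A=6 B=9)
  14. empty(A) -> (A=0 B=9)
  15. pour(B -> A) -> (A=6 B=3)
  16. empty(A) -> (A=0 B=3)
Target reached → yes.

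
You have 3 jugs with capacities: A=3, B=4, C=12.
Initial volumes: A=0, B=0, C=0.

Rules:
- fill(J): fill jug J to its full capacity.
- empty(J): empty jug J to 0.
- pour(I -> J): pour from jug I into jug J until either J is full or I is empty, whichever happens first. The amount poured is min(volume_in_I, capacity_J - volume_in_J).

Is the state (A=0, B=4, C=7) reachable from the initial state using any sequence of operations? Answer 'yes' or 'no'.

BFS from (A=0, B=0, C=0):
  1. fill(A) -> (A=3 B=0 C=0)
  2. fill(B) -> (A=3 B=4 C=0)
  3. pour(A -> C) -> (A=0 B=4 C=3)
  4. pour(B -> C) -> (A=0 B=0 C=7)
  5. fill(B) -> (A=0 B=4 C=7)
Target reached → yes.

Answer: yes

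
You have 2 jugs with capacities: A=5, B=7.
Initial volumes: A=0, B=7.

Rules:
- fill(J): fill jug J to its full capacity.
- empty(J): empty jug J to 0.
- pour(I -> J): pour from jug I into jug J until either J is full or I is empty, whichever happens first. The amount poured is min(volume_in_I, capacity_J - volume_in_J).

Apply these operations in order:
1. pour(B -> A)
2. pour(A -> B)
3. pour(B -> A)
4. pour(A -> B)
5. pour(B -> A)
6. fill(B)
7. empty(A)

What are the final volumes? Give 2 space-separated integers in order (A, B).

Step 1: pour(B -> A) -> (A=5 B=2)
Step 2: pour(A -> B) -> (A=0 B=7)
Step 3: pour(B -> A) -> (A=5 B=2)
Step 4: pour(A -> B) -> (A=0 B=7)
Step 5: pour(B -> A) -> (A=5 B=2)
Step 6: fill(B) -> (A=5 B=7)
Step 7: empty(A) -> (A=0 B=7)

Answer: 0 7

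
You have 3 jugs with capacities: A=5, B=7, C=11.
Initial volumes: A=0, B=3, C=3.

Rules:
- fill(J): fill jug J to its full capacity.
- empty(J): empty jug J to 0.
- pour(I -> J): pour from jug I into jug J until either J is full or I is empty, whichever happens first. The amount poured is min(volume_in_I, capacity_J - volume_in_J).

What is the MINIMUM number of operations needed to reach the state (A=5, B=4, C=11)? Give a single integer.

BFS from (A=0, B=3, C=3). One shortest path:
  1. fill(A) -> (A=5 B=3 C=3)
  2. fill(B) -> (A=5 B=7 C=3)
  3. pour(A -> C) -> (A=0 B=7 C=8)
  4. fill(A) -> (A=5 B=7 C=8)
  5. pour(B -> C) -> (A=5 B=4 C=11)
Reached target in 5 moves.

Answer: 5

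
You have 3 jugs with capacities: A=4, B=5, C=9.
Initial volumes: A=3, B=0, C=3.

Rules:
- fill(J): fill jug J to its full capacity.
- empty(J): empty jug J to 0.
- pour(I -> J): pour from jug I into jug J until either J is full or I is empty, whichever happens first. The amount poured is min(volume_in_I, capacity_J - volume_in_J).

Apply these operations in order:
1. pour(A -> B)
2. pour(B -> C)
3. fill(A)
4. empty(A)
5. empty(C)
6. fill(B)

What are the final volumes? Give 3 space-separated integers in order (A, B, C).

Step 1: pour(A -> B) -> (A=0 B=3 C=3)
Step 2: pour(B -> C) -> (A=0 B=0 C=6)
Step 3: fill(A) -> (A=4 B=0 C=6)
Step 4: empty(A) -> (A=0 B=0 C=6)
Step 5: empty(C) -> (A=0 B=0 C=0)
Step 6: fill(B) -> (A=0 B=5 C=0)

Answer: 0 5 0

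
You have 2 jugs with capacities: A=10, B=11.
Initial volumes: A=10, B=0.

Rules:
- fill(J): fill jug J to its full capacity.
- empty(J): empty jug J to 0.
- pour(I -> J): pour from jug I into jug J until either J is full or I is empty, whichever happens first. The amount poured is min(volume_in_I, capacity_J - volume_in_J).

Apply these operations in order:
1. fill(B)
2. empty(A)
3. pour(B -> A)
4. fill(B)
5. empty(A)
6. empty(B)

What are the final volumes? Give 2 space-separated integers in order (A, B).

Step 1: fill(B) -> (A=10 B=11)
Step 2: empty(A) -> (A=0 B=11)
Step 3: pour(B -> A) -> (A=10 B=1)
Step 4: fill(B) -> (A=10 B=11)
Step 5: empty(A) -> (A=0 B=11)
Step 6: empty(B) -> (A=0 B=0)

Answer: 0 0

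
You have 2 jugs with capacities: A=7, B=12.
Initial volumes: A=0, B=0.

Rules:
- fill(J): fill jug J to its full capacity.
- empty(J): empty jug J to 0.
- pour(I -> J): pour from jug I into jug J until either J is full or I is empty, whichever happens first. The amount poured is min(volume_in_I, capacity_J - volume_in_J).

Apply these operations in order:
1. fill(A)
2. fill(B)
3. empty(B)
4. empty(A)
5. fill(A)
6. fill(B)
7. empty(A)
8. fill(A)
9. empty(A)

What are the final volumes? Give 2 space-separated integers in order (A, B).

Answer: 0 12

Derivation:
Step 1: fill(A) -> (A=7 B=0)
Step 2: fill(B) -> (A=7 B=12)
Step 3: empty(B) -> (A=7 B=0)
Step 4: empty(A) -> (A=0 B=0)
Step 5: fill(A) -> (A=7 B=0)
Step 6: fill(B) -> (A=7 B=12)
Step 7: empty(A) -> (A=0 B=12)
Step 8: fill(A) -> (A=7 B=12)
Step 9: empty(A) -> (A=0 B=12)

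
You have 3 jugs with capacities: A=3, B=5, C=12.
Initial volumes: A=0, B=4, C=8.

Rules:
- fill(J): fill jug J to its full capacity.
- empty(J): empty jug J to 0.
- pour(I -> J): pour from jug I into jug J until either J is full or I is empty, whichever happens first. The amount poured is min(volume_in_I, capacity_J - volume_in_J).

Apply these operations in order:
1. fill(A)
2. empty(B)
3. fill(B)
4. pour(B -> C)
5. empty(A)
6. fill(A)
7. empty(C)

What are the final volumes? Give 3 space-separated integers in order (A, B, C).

Step 1: fill(A) -> (A=3 B=4 C=8)
Step 2: empty(B) -> (A=3 B=0 C=8)
Step 3: fill(B) -> (A=3 B=5 C=8)
Step 4: pour(B -> C) -> (A=3 B=1 C=12)
Step 5: empty(A) -> (A=0 B=1 C=12)
Step 6: fill(A) -> (A=3 B=1 C=12)
Step 7: empty(C) -> (A=3 B=1 C=0)

Answer: 3 1 0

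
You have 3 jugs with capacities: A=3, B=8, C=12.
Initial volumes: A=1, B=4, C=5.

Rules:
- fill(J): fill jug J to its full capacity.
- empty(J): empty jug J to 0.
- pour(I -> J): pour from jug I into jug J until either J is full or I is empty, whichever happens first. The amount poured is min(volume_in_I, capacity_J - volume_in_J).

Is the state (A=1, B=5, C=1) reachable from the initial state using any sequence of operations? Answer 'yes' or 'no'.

Answer: no

Derivation:
BFS explored all 315 reachable states.
Reachable set includes: (0,0,0), (0,0,1), (0,0,2), (0,0,3), (0,0,4), (0,0,5), (0,0,6), (0,0,7), (0,0,8), (0,0,9), (0,0,10), (0,0,11) ...
Target (A=1, B=5, C=1) not in reachable set → no.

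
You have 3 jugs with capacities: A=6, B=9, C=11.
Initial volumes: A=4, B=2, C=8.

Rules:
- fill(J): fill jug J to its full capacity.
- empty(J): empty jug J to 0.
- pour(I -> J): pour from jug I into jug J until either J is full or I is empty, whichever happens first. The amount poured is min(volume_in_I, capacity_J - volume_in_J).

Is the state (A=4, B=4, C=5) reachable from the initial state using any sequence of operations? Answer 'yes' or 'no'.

Answer: no

Derivation:
BFS explored all 441 reachable states.
Reachable set includes: (0,0,0), (0,0,1), (0,0,2), (0,0,3), (0,0,4), (0,0,5), (0,0,6), (0,0,7), (0,0,8), (0,0,9), (0,0,10), (0,0,11) ...
Target (A=4, B=4, C=5) not in reachable set → no.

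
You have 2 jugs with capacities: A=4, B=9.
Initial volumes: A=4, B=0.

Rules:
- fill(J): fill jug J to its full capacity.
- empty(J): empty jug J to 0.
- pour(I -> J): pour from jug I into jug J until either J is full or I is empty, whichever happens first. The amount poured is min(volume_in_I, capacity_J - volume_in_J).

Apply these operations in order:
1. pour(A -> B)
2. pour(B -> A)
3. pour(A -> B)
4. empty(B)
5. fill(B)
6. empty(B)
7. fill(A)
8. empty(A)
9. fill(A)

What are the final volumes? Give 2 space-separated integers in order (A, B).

Step 1: pour(A -> B) -> (A=0 B=4)
Step 2: pour(B -> A) -> (A=4 B=0)
Step 3: pour(A -> B) -> (A=0 B=4)
Step 4: empty(B) -> (A=0 B=0)
Step 5: fill(B) -> (A=0 B=9)
Step 6: empty(B) -> (A=0 B=0)
Step 7: fill(A) -> (A=4 B=0)
Step 8: empty(A) -> (A=0 B=0)
Step 9: fill(A) -> (A=4 B=0)

Answer: 4 0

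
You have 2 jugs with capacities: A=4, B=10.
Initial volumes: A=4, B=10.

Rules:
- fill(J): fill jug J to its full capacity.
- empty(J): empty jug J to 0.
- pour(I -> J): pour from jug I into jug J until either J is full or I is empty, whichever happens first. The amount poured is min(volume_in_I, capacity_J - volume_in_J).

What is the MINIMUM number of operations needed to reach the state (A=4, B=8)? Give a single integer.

BFS from (A=4, B=10). One shortest path:
  1. empty(B) -> (A=4 B=0)
  2. pour(A -> B) -> (A=0 B=4)
  3. fill(A) -> (A=4 B=4)
  4. pour(A -> B) -> (A=0 B=8)
  5. fill(A) -> (A=4 B=8)
Reached target in 5 moves.

Answer: 5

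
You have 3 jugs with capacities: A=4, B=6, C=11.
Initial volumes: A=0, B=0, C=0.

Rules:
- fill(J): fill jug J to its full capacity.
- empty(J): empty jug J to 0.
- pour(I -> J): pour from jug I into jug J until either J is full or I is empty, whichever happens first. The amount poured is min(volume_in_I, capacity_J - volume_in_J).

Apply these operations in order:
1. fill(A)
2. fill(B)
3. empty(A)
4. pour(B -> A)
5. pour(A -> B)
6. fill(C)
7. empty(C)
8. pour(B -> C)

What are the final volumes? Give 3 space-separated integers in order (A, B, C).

Answer: 0 0 6

Derivation:
Step 1: fill(A) -> (A=4 B=0 C=0)
Step 2: fill(B) -> (A=4 B=6 C=0)
Step 3: empty(A) -> (A=0 B=6 C=0)
Step 4: pour(B -> A) -> (A=4 B=2 C=0)
Step 5: pour(A -> B) -> (A=0 B=6 C=0)
Step 6: fill(C) -> (A=0 B=6 C=11)
Step 7: empty(C) -> (A=0 B=6 C=0)
Step 8: pour(B -> C) -> (A=0 B=0 C=6)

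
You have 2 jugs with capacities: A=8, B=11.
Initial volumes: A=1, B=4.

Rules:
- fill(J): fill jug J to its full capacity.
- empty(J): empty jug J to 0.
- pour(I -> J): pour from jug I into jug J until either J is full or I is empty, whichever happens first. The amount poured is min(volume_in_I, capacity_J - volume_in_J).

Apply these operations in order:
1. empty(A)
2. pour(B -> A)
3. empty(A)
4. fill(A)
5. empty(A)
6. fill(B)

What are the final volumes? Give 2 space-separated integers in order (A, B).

Step 1: empty(A) -> (A=0 B=4)
Step 2: pour(B -> A) -> (A=4 B=0)
Step 3: empty(A) -> (A=0 B=0)
Step 4: fill(A) -> (A=8 B=0)
Step 5: empty(A) -> (A=0 B=0)
Step 6: fill(B) -> (A=0 B=11)

Answer: 0 11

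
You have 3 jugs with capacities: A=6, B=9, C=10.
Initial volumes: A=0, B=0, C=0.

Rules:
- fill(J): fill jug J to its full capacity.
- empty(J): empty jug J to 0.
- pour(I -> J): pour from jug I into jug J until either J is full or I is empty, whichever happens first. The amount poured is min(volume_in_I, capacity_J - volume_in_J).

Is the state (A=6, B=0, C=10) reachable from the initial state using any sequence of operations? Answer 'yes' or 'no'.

BFS from (A=0, B=0, C=0):
  1. fill(A) -> (A=6 B=0 C=0)
  2. fill(C) -> (A=6 B=0 C=10)
Target reached → yes.

Answer: yes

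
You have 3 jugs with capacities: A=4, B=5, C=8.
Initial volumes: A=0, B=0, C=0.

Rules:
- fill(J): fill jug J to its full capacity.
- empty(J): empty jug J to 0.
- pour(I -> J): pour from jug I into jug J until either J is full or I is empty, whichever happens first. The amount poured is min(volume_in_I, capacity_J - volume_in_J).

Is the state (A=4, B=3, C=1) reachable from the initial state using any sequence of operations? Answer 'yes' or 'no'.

BFS from (A=0, B=0, C=0):
  1. fill(C) -> (A=0 B=0 C=8)
  2. pour(C -> B) -> (A=0 B=5 C=3)
  3. pour(C -> A) -> (A=3 B=5 C=0)
  4. pour(B -> C) -> (A=3 B=0 C=5)
  5. pour(A -> B) -> (A=0 B=3 C=5)
  6. pour(C -> A) -> (A=4 B=3 C=1)
Target reached → yes.

Answer: yes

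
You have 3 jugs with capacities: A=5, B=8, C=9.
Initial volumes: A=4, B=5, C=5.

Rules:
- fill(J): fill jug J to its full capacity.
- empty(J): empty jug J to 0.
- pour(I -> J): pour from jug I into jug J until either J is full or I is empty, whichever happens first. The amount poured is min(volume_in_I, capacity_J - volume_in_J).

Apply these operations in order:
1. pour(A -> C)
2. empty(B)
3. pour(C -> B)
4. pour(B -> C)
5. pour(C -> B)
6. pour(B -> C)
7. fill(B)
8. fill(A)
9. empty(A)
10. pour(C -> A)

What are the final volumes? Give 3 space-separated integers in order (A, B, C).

Answer: 5 8 4

Derivation:
Step 1: pour(A -> C) -> (A=0 B=5 C=9)
Step 2: empty(B) -> (A=0 B=0 C=9)
Step 3: pour(C -> B) -> (A=0 B=8 C=1)
Step 4: pour(B -> C) -> (A=0 B=0 C=9)
Step 5: pour(C -> B) -> (A=0 B=8 C=1)
Step 6: pour(B -> C) -> (A=0 B=0 C=9)
Step 7: fill(B) -> (A=0 B=8 C=9)
Step 8: fill(A) -> (A=5 B=8 C=9)
Step 9: empty(A) -> (A=0 B=8 C=9)
Step 10: pour(C -> A) -> (A=5 B=8 C=4)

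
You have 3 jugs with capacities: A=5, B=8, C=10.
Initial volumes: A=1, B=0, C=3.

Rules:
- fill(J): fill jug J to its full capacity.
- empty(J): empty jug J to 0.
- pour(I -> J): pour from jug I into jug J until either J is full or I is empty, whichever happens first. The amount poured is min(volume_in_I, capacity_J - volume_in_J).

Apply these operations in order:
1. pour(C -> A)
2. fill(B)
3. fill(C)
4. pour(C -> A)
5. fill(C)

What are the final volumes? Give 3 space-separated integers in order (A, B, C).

Answer: 5 8 10

Derivation:
Step 1: pour(C -> A) -> (A=4 B=0 C=0)
Step 2: fill(B) -> (A=4 B=8 C=0)
Step 3: fill(C) -> (A=4 B=8 C=10)
Step 4: pour(C -> A) -> (A=5 B=8 C=9)
Step 5: fill(C) -> (A=5 B=8 C=10)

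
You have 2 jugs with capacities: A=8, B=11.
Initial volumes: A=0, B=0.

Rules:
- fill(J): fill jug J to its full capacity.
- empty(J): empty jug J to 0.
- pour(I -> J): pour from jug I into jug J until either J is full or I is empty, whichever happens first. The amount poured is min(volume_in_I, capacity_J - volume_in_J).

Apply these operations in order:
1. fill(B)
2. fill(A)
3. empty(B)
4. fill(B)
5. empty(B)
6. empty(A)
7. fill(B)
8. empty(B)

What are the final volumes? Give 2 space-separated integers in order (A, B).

Answer: 0 0

Derivation:
Step 1: fill(B) -> (A=0 B=11)
Step 2: fill(A) -> (A=8 B=11)
Step 3: empty(B) -> (A=8 B=0)
Step 4: fill(B) -> (A=8 B=11)
Step 5: empty(B) -> (A=8 B=0)
Step 6: empty(A) -> (A=0 B=0)
Step 7: fill(B) -> (A=0 B=11)
Step 8: empty(B) -> (A=0 B=0)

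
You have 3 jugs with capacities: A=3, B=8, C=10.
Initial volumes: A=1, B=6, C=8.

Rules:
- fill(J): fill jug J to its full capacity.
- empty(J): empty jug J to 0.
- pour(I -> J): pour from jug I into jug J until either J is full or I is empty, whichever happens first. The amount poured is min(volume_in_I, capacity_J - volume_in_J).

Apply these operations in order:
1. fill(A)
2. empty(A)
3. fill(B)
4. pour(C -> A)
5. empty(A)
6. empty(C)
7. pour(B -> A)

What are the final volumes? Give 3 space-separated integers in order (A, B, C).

Step 1: fill(A) -> (A=3 B=6 C=8)
Step 2: empty(A) -> (A=0 B=6 C=8)
Step 3: fill(B) -> (A=0 B=8 C=8)
Step 4: pour(C -> A) -> (A=3 B=8 C=5)
Step 5: empty(A) -> (A=0 B=8 C=5)
Step 6: empty(C) -> (A=0 B=8 C=0)
Step 7: pour(B -> A) -> (A=3 B=5 C=0)

Answer: 3 5 0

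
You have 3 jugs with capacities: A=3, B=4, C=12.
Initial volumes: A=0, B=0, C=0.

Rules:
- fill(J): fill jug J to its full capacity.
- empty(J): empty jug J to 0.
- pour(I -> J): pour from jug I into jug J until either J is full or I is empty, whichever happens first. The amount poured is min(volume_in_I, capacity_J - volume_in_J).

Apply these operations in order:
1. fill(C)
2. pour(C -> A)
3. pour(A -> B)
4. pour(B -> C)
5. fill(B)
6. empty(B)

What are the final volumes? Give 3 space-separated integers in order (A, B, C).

Answer: 0 0 12

Derivation:
Step 1: fill(C) -> (A=0 B=0 C=12)
Step 2: pour(C -> A) -> (A=3 B=0 C=9)
Step 3: pour(A -> B) -> (A=0 B=3 C=9)
Step 4: pour(B -> C) -> (A=0 B=0 C=12)
Step 5: fill(B) -> (A=0 B=4 C=12)
Step 6: empty(B) -> (A=0 B=0 C=12)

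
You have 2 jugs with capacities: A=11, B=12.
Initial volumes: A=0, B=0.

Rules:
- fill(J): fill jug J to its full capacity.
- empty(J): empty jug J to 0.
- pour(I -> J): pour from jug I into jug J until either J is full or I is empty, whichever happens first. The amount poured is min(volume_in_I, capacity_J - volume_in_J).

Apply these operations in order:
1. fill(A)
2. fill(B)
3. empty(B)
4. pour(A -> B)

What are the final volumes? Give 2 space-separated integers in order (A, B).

Answer: 0 11

Derivation:
Step 1: fill(A) -> (A=11 B=0)
Step 2: fill(B) -> (A=11 B=12)
Step 3: empty(B) -> (A=11 B=0)
Step 4: pour(A -> B) -> (A=0 B=11)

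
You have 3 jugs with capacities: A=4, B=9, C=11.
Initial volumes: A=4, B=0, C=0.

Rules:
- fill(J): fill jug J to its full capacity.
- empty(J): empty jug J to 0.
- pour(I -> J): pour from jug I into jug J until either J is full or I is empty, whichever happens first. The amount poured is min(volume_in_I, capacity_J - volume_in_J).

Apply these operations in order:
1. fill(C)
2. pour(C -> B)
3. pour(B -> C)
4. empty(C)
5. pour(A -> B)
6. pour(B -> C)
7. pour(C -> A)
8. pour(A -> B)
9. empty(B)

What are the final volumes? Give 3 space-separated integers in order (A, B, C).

Step 1: fill(C) -> (A=4 B=0 C=11)
Step 2: pour(C -> B) -> (A=4 B=9 C=2)
Step 3: pour(B -> C) -> (A=4 B=0 C=11)
Step 4: empty(C) -> (A=4 B=0 C=0)
Step 5: pour(A -> B) -> (A=0 B=4 C=0)
Step 6: pour(B -> C) -> (A=0 B=0 C=4)
Step 7: pour(C -> A) -> (A=4 B=0 C=0)
Step 8: pour(A -> B) -> (A=0 B=4 C=0)
Step 9: empty(B) -> (A=0 B=0 C=0)

Answer: 0 0 0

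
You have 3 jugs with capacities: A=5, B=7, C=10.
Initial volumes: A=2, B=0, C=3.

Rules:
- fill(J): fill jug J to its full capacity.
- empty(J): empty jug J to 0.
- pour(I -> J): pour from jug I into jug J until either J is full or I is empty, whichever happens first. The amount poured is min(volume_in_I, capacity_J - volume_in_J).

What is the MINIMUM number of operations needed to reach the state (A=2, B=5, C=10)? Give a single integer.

Answer: 5

Derivation:
BFS from (A=2, B=0, C=3). One shortest path:
  1. fill(C) -> (A=2 B=0 C=10)
  2. pour(C -> A) -> (A=5 B=0 C=7)
  3. pour(A -> B) -> (A=0 B=5 C=7)
  4. fill(A) -> (A=5 B=5 C=7)
  5. pour(A -> C) -> (A=2 B=5 C=10)
Reached target in 5 moves.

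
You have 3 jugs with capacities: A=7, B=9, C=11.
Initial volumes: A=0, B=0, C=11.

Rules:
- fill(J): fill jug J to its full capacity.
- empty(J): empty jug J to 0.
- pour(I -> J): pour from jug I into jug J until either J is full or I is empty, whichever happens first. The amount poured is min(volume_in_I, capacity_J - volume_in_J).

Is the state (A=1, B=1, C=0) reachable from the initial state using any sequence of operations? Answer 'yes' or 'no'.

Answer: yes

Derivation:
BFS from (A=0, B=0, C=11):
  1. pour(C -> A) -> (A=7 B=0 C=4)
  2. pour(A -> B) -> (A=0 B=7 C=4)
  3. pour(C -> A) -> (A=4 B=7 C=0)
  4. fill(C) -> (A=4 B=7 C=11)
  5. pour(C -> A) -> (A=7 B=7 C=8)
  6. pour(A -> B) -> (A=5 B=9 C=8)
  7. empty(B) -> (A=5 B=0 C=8)
  8. pour(C -> B) -> (A=5 B=8 C=0)
  9. pour(A -> C) -> (A=0 B=8 C=5)
  10. pour(B -> A) -> (A=7 B=1 C=5)
  11. pour(A -> C) -> (A=1 B=1 C=11)
  12. empty(C) -> (A=1 B=1 C=0)
Target reached → yes.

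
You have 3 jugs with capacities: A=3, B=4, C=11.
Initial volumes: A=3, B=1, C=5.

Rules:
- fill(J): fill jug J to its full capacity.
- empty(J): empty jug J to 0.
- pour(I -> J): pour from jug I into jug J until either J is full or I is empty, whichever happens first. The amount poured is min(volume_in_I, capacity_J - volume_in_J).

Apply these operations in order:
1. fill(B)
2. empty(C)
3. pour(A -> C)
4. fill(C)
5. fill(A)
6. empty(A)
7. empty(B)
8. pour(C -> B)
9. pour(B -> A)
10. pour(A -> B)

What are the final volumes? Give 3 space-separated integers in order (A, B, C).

Answer: 0 4 7

Derivation:
Step 1: fill(B) -> (A=3 B=4 C=5)
Step 2: empty(C) -> (A=3 B=4 C=0)
Step 3: pour(A -> C) -> (A=0 B=4 C=3)
Step 4: fill(C) -> (A=0 B=4 C=11)
Step 5: fill(A) -> (A=3 B=4 C=11)
Step 6: empty(A) -> (A=0 B=4 C=11)
Step 7: empty(B) -> (A=0 B=0 C=11)
Step 8: pour(C -> B) -> (A=0 B=4 C=7)
Step 9: pour(B -> A) -> (A=3 B=1 C=7)
Step 10: pour(A -> B) -> (A=0 B=4 C=7)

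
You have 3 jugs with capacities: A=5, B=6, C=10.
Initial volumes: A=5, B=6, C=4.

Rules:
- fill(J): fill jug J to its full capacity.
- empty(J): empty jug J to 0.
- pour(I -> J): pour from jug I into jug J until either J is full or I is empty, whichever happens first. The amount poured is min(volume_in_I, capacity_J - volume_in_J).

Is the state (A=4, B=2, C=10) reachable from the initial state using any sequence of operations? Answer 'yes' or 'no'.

BFS from (A=5, B=6, C=4):
  1. empty(A) -> (A=0 B=6 C=4)
  2. pour(C -> A) -> (A=4 B=6 C=0)
  3. pour(B -> C) -> (A=4 B=0 C=6)
  4. fill(B) -> (A=4 B=6 C=6)
  5. pour(B -> C) -> (A=4 B=2 C=10)
Target reached → yes.

Answer: yes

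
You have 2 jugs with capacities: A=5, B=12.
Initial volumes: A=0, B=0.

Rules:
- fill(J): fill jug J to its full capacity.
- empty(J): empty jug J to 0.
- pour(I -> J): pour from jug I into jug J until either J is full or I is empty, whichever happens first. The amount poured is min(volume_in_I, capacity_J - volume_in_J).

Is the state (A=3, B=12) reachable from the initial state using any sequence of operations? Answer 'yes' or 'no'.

BFS from (A=0, B=0):
  1. fill(A) -> (A=5 B=0)
  2. pour(A -> B) -> (A=0 B=5)
  3. fill(A) -> (A=5 B=5)
  4. pour(A -> B) -> (A=0 B=10)
  5. fill(A) -> (A=5 B=10)
  6. pour(A -> B) -> (A=3 B=12)
Target reached → yes.

Answer: yes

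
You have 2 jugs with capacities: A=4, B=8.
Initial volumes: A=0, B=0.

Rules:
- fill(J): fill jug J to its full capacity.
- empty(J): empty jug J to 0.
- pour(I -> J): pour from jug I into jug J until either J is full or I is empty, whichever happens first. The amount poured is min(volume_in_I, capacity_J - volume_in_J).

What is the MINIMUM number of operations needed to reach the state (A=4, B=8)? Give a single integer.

BFS from (A=0, B=0). One shortest path:
  1. fill(A) -> (A=4 B=0)
  2. fill(B) -> (A=4 B=8)
Reached target in 2 moves.

Answer: 2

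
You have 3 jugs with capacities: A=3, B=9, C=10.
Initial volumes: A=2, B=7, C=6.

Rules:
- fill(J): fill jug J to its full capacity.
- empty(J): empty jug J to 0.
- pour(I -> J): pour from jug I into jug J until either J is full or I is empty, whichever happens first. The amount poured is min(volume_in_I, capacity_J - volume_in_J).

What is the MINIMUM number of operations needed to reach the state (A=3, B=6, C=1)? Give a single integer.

Answer: 5

Derivation:
BFS from (A=2, B=7, C=6). One shortest path:
  1. fill(A) -> (A=3 B=7 C=6)
  2. empty(C) -> (A=3 B=7 C=0)
  3. pour(A -> B) -> (A=1 B=9 C=0)
  4. pour(A -> C) -> (A=0 B=9 C=1)
  5. pour(B -> A) -> (A=3 B=6 C=1)
Reached target in 5 moves.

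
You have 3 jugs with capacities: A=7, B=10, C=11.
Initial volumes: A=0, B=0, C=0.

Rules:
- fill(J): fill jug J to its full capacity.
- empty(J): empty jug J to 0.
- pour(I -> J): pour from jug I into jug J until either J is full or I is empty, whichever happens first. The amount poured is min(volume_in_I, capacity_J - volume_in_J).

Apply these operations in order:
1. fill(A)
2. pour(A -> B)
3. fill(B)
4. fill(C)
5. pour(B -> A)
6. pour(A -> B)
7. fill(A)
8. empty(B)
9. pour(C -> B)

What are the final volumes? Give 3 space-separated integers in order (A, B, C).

Answer: 7 10 1

Derivation:
Step 1: fill(A) -> (A=7 B=0 C=0)
Step 2: pour(A -> B) -> (A=0 B=7 C=0)
Step 3: fill(B) -> (A=0 B=10 C=0)
Step 4: fill(C) -> (A=0 B=10 C=11)
Step 5: pour(B -> A) -> (A=7 B=3 C=11)
Step 6: pour(A -> B) -> (A=0 B=10 C=11)
Step 7: fill(A) -> (A=7 B=10 C=11)
Step 8: empty(B) -> (A=7 B=0 C=11)
Step 9: pour(C -> B) -> (A=7 B=10 C=1)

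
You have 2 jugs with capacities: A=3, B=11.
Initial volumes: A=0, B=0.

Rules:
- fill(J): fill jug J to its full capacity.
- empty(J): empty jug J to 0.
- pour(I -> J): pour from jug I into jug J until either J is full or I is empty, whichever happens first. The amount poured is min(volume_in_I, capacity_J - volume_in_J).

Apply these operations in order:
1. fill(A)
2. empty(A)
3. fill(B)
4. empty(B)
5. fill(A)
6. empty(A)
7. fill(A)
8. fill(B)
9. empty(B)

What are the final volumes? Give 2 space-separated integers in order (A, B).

Step 1: fill(A) -> (A=3 B=0)
Step 2: empty(A) -> (A=0 B=0)
Step 3: fill(B) -> (A=0 B=11)
Step 4: empty(B) -> (A=0 B=0)
Step 5: fill(A) -> (A=3 B=0)
Step 6: empty(A) -> (A=0 B=0)
Step 7: fill(A) -> (A=3 B=0)
Step 8: fill(B) -> (A=3 B=11)
Step 9: empty(B) -> (A=3 B=0)

Answer: 3 0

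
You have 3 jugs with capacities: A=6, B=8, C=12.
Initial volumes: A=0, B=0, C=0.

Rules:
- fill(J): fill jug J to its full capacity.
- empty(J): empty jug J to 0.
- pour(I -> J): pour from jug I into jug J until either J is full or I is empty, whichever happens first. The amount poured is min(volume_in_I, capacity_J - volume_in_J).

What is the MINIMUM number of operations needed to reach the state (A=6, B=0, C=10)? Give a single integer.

BFS from (A=0, B=0, C=0). One shortest path:
  1. fill(B) -> (A=0 B=8 C=0)
  2. pour(B -> A) -> (A=6 B=2 C=0)
  3. pour(B -> C) -> (A=6 B=0 C=2)
  4. fill(B) -> (A=6 B=8 C=2)
  5. pour(B -> C) -> (A=6 B=0 C=10)
Reached target in 5 moves.

Answer: 5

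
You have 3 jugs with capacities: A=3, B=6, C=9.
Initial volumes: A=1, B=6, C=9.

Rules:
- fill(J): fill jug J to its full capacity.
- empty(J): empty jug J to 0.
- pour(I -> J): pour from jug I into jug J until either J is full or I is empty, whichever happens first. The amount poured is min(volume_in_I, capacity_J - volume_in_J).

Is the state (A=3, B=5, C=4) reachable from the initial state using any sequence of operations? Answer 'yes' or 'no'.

BFS explored all 68 reachable states.
Reachable set includes: (0,0,0), (0,0,1), (0,0,3), (0,0,4), (0,0,6), (0,0,7), (0,0,9), (0,1,0), (0,1,3), (0,1,6), (0,1,9), (0,3,0) ...
Target (A=3, B=5, C=4) not in reachable set → no.

Answer: no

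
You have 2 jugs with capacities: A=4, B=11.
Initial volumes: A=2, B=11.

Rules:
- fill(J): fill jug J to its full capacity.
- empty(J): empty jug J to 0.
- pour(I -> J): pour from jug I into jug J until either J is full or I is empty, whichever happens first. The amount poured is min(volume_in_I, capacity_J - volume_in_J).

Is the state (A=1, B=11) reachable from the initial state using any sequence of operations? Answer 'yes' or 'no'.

BFS from (A=2, B=11):
  1. fill(A) -> (A=4 B=11)
  2. empty(B) -> (A=4 B=0)
  3. pour(A -> B) -> (A=0 B=4)
  4. fill(A) -> (A=4 B=4)
  5. pour(A -> B) -> (A=0 B=8)
  6. fill(A) -> (A=4 B=8)
  7. pour(A -> B) -> (A=1 B=11)
Target reached → yes.

Answer: yes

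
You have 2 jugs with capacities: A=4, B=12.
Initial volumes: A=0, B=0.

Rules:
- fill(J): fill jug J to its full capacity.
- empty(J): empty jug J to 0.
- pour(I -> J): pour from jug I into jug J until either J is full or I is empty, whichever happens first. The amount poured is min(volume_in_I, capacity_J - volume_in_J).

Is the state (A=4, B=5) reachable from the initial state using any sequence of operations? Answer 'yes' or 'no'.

BFS explored all 8 reachable states.
Reachable set includes: (0,0), (0,4), (0,8), (0,12), (4,0), (4,4), (4,8), (4,12)
Target (A=4, B=5) not in reachable set → no.

Answer: no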